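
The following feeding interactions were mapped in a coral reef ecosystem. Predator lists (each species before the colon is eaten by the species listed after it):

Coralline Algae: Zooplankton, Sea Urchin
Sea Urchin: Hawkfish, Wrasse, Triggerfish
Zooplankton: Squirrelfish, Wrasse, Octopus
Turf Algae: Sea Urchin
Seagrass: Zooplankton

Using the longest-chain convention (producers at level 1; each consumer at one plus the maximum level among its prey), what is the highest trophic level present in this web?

Producers (level 1): Turf Algae, Coralline Algae, Seagrass.
Turf Algae → Sea Urchin → Triggerfish gives Triggerfish level 3.
No species has a prey at level 3, so no species reaches level 4.

3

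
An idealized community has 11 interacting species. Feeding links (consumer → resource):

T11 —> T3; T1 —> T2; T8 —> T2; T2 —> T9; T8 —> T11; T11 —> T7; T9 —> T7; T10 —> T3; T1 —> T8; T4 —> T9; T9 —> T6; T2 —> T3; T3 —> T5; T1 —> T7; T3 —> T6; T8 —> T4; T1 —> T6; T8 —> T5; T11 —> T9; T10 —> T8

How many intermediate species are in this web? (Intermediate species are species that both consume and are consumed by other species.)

Intermediate species (has both prey and predators): T9, T3, T2, T4, T11, T8.
Count: 6.

6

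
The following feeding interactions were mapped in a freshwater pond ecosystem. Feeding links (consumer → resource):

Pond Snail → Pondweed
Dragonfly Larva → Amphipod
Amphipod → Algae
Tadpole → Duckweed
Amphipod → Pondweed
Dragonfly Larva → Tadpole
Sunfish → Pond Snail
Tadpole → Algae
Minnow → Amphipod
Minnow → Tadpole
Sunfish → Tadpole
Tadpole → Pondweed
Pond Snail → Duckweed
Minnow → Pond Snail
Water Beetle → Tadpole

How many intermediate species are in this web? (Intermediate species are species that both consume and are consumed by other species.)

Intermediate species (has both prey and predators): Tadpole, Pond Snail, Amphipod.
Count: 3.

3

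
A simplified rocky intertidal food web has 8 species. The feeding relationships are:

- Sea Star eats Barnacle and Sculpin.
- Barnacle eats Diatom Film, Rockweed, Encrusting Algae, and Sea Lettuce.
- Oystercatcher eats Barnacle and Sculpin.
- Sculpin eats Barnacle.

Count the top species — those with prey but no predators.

2

Top species (has prey, but nothing eats it): Sea Star, Oystercatcher.
Count: 2.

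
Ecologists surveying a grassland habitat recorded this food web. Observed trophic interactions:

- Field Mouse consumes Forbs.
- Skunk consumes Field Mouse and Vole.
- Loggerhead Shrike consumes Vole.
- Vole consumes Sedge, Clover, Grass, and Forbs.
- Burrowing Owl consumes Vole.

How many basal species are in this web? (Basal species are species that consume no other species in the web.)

4

Basal species (no prey listed): Clover, Grass, Forbs, Sedge.
Count: 4.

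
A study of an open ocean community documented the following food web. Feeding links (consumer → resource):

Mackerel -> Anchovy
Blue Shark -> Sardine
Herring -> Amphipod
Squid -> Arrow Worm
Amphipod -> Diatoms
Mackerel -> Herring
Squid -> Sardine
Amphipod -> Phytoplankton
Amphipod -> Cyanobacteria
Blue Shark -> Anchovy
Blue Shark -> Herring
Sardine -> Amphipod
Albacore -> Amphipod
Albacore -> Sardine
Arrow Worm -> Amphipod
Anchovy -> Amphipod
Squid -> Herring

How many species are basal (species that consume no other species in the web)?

3

Basal species (no prey listed): Phytoplankton, Cyanobacteria, Diatoms.
Count: 3.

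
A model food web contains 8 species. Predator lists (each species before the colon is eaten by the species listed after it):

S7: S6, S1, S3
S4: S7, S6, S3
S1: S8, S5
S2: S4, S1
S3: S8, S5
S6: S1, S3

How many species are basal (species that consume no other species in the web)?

1

Basal species (no prey listed): S2.
Count: 1.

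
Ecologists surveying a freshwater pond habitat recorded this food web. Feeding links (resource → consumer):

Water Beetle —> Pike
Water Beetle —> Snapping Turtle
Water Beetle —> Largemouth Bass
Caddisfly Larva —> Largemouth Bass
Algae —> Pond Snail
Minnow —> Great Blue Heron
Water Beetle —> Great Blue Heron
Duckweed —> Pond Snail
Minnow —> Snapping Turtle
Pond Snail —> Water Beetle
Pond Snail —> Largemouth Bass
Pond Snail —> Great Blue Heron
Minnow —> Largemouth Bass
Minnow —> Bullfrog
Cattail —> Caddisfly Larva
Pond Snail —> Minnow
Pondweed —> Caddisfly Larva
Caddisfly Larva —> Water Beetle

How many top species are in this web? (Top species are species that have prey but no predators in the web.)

Top species (has prey, but nothing eats it): Largemouth Bass, Snapping Turtle, Great Blue Heron, Bullfrog, Pike.
Count: 5.

5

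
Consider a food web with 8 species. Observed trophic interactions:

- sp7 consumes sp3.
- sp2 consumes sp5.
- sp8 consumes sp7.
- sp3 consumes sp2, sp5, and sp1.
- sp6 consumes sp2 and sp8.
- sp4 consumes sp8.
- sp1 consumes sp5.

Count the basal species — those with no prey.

1

Basal species (no prey listed): sp5.
Count: 1.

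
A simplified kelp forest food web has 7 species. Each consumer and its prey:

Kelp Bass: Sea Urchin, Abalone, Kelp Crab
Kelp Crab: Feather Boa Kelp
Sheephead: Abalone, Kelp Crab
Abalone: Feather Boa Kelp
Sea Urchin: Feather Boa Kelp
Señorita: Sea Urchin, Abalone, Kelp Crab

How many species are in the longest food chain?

3 species

One longest chain: Feather Boa Kelp → Abalone → Sheephead.
It has 3 species and 2 links.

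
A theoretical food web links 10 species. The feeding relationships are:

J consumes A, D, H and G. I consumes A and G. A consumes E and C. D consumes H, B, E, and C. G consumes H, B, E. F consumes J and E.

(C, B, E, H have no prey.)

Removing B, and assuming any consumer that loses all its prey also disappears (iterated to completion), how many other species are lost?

Remove B.
Every predator of it retains at least one other prey: G still has E, H; D still has C, E, H.
No consumer loses all prey, so no secondary extinctions occur.

0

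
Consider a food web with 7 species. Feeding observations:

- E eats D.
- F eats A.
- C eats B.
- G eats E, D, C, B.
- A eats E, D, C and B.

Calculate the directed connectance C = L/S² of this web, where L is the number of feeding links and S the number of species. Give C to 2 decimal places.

The web has S = 7 species and L = 11 feeding links.
C = L / S² = 11 / 49 = 0.2245 ≈ 0.22.

C = 0.22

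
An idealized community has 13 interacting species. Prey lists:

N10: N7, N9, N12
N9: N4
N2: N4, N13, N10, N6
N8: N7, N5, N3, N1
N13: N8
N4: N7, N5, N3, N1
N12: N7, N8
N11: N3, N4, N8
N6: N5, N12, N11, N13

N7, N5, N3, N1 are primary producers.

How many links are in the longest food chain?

One longest chain: N7 → N4 → N9 → N10 → N2.
It has 5 species and 4 links.

4 links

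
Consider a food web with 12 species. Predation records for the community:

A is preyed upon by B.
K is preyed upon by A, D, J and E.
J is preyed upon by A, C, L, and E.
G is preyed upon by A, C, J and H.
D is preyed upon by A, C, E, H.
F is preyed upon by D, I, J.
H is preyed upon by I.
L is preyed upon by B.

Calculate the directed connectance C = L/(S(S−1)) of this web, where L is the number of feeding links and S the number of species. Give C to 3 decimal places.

The web has S = 12 species and L = 22 feeding links.
C = L / (S(S−1)) = 22 / 132 = 0.1667 ≈ 0.167.

C = 0.167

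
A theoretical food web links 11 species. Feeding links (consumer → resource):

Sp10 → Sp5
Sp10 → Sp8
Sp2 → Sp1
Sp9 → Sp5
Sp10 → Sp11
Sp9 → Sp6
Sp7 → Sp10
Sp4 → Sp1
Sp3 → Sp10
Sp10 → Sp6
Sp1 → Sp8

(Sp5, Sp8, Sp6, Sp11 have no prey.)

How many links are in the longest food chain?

2 links

One longest chain: Sp8 → Sp1 → Sp2.
It has 3 species and 2 links.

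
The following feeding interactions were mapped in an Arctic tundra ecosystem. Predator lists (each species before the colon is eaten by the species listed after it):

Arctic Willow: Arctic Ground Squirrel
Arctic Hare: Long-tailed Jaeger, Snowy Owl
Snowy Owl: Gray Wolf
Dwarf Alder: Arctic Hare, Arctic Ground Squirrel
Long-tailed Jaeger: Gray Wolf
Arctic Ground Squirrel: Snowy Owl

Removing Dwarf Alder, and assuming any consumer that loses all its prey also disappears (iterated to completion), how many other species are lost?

Remove Dwarf Alder.
Round 1: Arctic Hare (all prey gone) → extinct.
Round 2: Long-tailed Jaeger (all prey gone) → extinct.
No further losses. Total secondary extinctions: 2.

2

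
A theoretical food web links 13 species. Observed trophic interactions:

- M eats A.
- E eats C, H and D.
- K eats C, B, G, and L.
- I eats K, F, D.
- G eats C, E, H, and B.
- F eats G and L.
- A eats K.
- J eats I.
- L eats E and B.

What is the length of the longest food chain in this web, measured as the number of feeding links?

5 links

One longest chain: H → E → G → K → A → M.
It has 6 species and 5 links.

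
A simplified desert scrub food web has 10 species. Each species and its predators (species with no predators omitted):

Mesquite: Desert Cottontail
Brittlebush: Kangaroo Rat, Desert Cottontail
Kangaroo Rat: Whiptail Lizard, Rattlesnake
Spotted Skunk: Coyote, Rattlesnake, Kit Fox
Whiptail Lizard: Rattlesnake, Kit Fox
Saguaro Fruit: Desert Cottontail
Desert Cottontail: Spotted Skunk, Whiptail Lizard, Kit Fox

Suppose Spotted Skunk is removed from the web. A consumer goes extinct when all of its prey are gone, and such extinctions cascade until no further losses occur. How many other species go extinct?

1

Remove Spotted Skunk.
Round 1: Coyote (all prey gone) → extinct.
No further losses. Total secondary extinctions: 1.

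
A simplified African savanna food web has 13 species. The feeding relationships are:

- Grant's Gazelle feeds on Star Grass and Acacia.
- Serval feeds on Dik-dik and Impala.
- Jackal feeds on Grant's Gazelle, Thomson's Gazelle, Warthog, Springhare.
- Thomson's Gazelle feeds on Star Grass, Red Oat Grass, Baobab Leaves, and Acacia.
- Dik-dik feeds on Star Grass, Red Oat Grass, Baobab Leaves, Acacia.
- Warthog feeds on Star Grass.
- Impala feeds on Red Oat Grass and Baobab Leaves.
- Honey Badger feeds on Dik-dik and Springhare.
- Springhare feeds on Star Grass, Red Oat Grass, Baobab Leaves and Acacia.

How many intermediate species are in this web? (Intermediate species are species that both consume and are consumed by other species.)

6

Intermediate species (has both prey and predators): Grant's Gazelle, Thomson's Gazelle, Warthog, Springhare, Impala, Dik-dik.
Count: 6.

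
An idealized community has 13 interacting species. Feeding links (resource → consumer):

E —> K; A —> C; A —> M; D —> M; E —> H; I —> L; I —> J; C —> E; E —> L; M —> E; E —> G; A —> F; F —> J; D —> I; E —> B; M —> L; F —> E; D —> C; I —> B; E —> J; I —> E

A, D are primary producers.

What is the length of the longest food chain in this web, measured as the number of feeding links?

One longest chain: A → C → E → L.
It has 4 species and 3 links.

3 links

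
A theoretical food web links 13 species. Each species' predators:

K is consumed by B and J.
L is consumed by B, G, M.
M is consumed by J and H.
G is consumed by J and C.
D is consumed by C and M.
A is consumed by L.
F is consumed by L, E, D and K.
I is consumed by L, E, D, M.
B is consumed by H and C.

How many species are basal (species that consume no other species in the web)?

Basal species (no prey listed): F, I, A.
Count: 3.

3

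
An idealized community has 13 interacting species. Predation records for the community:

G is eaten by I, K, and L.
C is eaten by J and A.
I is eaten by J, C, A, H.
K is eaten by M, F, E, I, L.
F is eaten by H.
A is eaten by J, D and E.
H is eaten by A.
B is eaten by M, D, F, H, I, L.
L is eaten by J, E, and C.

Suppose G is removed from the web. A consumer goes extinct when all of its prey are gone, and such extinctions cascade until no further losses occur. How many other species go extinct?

Remove G.
Round 1: K (all prey gone) → extinct.
No further losses. Total secondary extinctions: 1.

1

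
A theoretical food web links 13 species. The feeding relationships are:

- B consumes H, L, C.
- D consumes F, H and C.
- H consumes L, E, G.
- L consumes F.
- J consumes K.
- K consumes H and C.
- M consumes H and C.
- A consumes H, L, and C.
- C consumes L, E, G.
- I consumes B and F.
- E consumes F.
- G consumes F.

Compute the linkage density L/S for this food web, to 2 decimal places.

L/S = 1.92

There are L = 25 links among S = 13 species.
L/S = 25/13 = 1.9231 ≈ 1.92.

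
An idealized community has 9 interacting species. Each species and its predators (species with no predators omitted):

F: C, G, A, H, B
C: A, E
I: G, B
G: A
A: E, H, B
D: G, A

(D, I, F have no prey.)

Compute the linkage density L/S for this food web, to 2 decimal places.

There are L = 15 links among S = 9 species.
L/S = 15/9 = 1.6667 ≈ 1.67.

L/S = 1.67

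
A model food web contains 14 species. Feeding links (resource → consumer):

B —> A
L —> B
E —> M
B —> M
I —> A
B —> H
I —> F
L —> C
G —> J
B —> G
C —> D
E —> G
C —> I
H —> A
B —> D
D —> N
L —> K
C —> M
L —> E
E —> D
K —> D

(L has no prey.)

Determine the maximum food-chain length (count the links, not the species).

3 links

One longest chain: L → C → I → F.
It has 4 species and 3 links.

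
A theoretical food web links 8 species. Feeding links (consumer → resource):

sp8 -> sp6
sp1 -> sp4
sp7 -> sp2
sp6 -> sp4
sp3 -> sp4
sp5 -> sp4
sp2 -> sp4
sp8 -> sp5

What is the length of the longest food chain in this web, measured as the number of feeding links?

2 links

One longest chain: sp4 → sp5 → sp8.
It has 3 species and 2 links.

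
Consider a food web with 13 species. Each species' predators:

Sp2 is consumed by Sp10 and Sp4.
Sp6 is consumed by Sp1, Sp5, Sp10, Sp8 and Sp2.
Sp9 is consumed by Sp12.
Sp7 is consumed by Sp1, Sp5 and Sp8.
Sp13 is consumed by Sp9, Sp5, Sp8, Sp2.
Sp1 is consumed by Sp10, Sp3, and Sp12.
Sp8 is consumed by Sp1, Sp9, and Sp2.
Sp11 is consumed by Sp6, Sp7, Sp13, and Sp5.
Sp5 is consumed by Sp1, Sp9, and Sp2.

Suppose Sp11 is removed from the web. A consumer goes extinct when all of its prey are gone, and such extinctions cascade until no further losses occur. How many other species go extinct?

Remove Sp11.
Round 1: Sp6 (all prey gone), Sp13 (all prey gone), Sp7 (all prey gone) → extinct.
Round 2: Sp8 (all prey gone), Sp5 (all prey gone) → extinct.
Round 3: Sp2 (all prey gone), Sp1 (all prey gone), Sp9 (all prey gone) → extinct.
Round 4: Sp10 (all prey gone), Sp4 (all prey gone), Sp3 (all prey gone), Sp12 (all prey gone) → extinct.
No further losses. Total secondary extinctions: 12.

12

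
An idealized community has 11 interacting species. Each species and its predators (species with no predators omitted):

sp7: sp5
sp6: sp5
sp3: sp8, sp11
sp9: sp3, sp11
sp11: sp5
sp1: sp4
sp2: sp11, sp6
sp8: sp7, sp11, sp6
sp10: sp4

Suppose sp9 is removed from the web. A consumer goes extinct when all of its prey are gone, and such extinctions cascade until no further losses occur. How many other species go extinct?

Remove sp9.
Round 1: sp3 (all prey gone) → extinct.
Round 2: sp8 (all prey gone) → extinct.
Round 3: sp7 (all prey gone) → extinct.
No further losses. Total secondary extinctions: 3.

3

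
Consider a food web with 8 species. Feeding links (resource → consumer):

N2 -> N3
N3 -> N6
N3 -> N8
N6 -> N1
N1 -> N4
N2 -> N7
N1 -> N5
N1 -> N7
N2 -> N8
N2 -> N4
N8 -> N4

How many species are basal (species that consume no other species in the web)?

Basal species (no prey listed): N2.
Count: 1.

1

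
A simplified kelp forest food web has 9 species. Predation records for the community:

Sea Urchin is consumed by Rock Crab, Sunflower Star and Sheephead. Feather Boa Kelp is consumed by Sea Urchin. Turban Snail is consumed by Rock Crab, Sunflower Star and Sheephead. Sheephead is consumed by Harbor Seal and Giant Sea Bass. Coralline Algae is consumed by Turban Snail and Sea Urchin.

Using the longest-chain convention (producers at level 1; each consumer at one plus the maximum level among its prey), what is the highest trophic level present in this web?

Producers (level 1): Coralline Algae, Feather Boa Kelp.
Coralline Algae → Turban Snail → Sheephead → Giant Sea Bass gives Giant Sea Bass level 4.
No species has a prey at level 4, so no species reaches level 5.

4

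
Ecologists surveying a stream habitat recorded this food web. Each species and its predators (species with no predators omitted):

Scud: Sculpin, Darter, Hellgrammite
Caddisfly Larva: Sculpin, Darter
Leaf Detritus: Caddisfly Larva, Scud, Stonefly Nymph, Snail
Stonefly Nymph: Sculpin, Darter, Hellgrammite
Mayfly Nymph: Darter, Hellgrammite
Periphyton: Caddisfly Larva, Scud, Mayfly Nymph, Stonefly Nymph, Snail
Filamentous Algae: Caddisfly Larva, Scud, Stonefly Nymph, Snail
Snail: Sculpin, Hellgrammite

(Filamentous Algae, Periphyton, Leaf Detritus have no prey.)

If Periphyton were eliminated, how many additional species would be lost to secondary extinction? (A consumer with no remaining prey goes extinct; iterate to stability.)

Remove Periphyton.
Round 1: Mayfly Nymph (all prey gone) → extinct.
No further losses. Total secondary extinctions: 1.

1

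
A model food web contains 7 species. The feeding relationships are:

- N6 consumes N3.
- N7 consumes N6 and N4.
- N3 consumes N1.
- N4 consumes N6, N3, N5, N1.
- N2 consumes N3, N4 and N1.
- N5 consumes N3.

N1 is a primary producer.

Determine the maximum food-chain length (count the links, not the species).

One longest chain: N1 → N3 → N5 → N4 → N7.
It has 5 species and 4 links.

4 links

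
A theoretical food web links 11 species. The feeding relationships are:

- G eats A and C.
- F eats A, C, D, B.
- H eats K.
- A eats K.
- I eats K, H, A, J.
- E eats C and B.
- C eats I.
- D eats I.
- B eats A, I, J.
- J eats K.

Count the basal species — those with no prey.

Basal species (no prey listed): K.
Count: 1.

1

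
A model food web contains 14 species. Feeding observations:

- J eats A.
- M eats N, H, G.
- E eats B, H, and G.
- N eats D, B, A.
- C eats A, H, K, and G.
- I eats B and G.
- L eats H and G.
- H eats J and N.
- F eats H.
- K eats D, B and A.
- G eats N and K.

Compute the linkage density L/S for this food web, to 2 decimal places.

There are L = 26 links among S = 14 species.
L/S = 26/14 = 1.8571 ≈ 1.86.

L/S = 1.86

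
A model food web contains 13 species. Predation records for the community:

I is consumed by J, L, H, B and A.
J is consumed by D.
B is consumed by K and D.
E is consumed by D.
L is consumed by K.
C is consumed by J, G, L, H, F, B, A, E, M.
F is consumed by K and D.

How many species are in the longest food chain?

3 species

One longest chain: C → F → K.
It has 3 species and 2 links.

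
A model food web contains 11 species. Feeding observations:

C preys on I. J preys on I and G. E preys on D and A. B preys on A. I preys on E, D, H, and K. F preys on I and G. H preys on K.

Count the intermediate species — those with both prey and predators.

Intermediate species (has both prey and predators): H, E, I.
Count: 3.

3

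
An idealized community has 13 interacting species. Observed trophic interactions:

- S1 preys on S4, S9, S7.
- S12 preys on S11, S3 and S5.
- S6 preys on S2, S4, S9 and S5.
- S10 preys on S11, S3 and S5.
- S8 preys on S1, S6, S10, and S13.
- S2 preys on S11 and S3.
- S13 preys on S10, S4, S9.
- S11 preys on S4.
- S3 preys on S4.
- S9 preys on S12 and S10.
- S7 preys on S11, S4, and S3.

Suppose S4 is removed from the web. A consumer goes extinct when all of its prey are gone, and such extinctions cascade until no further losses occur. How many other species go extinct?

Remove S4.
Round 1: S3 (all prey gone), S11 (all prey gone) → extinct.
Round 2: S2 (all prey gone), S7 (all prey gone) → extinct.
No further losses. Total secondary extinctions: 4.

4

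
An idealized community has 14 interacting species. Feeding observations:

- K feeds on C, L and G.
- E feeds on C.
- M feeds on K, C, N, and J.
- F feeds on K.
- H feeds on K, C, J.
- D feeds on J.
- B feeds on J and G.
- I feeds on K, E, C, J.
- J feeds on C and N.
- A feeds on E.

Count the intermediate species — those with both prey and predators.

Intermediate species (has both prey and predators): J, K, E.
Count: 3.

3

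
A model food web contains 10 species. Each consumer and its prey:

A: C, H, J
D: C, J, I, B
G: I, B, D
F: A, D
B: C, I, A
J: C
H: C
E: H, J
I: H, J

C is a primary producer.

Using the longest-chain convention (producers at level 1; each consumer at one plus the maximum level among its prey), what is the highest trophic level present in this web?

Producers (level 1): C.
C → H → I → B → D → F gives F level 6.
No species has a prey at level 6, so no species reaches level 7.

6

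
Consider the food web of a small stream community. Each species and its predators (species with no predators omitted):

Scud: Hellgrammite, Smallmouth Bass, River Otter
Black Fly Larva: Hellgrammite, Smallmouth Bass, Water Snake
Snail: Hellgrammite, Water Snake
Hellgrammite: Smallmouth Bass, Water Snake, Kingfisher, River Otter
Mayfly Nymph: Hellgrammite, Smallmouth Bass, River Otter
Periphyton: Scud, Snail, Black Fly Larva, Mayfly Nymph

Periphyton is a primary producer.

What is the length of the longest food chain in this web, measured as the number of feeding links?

One longest chain: Periphyton → Scud → Hellgrammite → Smallmouth Bass.
It has 4 species and 3 links.

3 links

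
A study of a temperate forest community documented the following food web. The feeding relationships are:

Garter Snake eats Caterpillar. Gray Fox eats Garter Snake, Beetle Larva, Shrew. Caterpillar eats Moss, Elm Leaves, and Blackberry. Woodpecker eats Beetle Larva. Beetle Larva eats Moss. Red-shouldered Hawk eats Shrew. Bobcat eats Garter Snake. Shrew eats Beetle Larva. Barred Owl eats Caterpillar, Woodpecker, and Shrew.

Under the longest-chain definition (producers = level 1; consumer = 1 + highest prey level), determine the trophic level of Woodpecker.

Trophic level 3

Moss is a producer → level 1.
Beetle Larva eats Moss → level 2.
Woodpecker eats Beetle Larva → level 3.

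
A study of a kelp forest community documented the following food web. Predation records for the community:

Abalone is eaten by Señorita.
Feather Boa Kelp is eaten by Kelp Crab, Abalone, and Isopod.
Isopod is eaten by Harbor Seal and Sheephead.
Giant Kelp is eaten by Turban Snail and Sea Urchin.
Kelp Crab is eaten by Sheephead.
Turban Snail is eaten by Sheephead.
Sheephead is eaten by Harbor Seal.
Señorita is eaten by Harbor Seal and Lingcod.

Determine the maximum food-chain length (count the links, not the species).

One longest chain: Feather Boa Kelp → Kelp Crab → Sheephead → Harbor Seal.
It has 4 species and 3 links.

3 links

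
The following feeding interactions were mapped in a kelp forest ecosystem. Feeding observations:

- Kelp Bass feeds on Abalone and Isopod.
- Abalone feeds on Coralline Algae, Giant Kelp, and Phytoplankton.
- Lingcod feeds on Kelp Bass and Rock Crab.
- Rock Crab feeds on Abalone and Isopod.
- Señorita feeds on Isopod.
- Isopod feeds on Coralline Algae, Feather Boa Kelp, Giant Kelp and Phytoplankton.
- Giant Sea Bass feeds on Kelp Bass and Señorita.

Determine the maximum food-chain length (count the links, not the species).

One longest chain: Phytoplankton → Isopod → Kelp Bass → Giant Sea Bass.
It has 4 species and 3 links.

3 links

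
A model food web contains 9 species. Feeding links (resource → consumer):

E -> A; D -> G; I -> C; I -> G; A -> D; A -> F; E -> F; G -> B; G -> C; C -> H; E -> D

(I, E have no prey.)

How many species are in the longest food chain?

6 species

One longest chain: E → A → D → G → C → H.
It has 6 species and 5 links.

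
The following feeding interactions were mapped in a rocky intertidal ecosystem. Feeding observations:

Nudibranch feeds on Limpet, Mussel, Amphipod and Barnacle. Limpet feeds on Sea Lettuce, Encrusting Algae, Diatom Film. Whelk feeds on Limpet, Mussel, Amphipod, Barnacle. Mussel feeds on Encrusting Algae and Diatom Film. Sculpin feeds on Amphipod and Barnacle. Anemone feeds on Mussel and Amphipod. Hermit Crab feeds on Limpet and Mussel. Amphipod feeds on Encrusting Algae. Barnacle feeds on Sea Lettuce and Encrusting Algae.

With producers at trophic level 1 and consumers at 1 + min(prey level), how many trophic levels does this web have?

Producers (level 1): Encrusting Algae, Diatom Film, Sea Lettuce.
Following each consumer down to its lowest-level prey: Encrusting Algae → Mussel → Anemone (levels 1 through 3).
All prey of Anemone (Mussel 2, Amphipod 2) are at level 2 or above, so Anemone is at level 1 + 2 = 3.
Every consumer has at least one prey at level 2 or below, so none exceeds level 3.

3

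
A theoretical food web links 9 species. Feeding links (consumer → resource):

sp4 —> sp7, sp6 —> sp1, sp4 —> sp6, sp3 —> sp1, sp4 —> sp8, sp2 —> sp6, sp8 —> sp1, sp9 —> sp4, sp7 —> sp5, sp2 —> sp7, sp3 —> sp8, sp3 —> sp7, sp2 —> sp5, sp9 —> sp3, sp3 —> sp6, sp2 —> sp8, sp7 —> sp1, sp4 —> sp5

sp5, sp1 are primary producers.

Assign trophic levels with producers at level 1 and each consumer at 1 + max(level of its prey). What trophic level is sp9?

sp1 is a producer → level 1.
sp6 eats sp1 → level 2.
sp4 eats sp6 (level 2); other prey at levels: sp5 1, sp7 2, sp8 2 → level 3.
sp9 eats sp4 (level 3); other prey at levels: sp3 3 → level 4.

Trophic level 4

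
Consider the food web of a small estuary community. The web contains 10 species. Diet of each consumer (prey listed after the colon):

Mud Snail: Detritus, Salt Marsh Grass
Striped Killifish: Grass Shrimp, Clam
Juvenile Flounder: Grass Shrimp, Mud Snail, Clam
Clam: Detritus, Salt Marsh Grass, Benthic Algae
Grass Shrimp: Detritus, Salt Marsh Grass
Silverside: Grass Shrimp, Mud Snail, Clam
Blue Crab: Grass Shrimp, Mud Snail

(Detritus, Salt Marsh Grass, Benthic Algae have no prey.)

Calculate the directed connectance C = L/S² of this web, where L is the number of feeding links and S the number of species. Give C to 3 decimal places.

C = 0.170

The web has S = 10 species and L = 17 feeding links.
C = L / S² = 17 / 100 = 0.1700 ≈ 0.170.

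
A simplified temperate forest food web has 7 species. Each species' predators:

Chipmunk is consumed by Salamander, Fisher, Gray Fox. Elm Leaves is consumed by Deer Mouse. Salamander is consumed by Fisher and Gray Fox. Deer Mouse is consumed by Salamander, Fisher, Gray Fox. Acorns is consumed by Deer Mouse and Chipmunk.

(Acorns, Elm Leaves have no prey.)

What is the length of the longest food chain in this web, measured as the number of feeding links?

3 links

One longest chain: Acorns → Chipmunk → Salamander → Fisher.
It has 4 species and 3 links.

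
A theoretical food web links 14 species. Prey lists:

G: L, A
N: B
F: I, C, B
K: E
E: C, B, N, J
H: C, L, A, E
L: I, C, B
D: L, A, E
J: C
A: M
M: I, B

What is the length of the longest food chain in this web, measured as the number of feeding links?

One longest chain: I → M → A → G.
It has 4 species and 3 links.

3 links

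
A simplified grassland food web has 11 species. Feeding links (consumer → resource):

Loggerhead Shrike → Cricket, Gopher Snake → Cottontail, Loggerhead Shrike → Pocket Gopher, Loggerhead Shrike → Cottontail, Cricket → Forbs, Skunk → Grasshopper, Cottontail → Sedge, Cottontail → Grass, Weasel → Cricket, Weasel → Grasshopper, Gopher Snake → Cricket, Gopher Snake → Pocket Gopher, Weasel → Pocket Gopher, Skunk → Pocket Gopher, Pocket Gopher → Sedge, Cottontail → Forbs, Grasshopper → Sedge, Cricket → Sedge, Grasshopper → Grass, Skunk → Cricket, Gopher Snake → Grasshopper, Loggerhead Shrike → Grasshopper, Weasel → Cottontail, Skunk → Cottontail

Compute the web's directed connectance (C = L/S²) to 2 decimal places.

C = 0.20

The web has S = 11 species and L = 24 feeding links.
C = L / S² = 24 / 121 = 0.1983 ≈ 0.20.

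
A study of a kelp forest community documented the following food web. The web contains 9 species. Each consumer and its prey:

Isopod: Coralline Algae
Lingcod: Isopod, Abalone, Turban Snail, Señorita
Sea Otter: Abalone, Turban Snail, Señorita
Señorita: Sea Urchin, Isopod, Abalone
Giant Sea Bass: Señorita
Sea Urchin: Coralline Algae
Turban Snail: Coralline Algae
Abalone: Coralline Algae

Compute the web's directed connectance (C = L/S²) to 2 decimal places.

C = 0.19

The web has S = 9 species and L = 15 feeding links.
C = L / S² = 15 / 81 = 0.1852 ≈ 0.19.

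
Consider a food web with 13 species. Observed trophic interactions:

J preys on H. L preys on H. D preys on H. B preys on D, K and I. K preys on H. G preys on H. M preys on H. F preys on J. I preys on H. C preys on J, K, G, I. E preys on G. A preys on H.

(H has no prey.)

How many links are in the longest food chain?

One longest chain: H → J → F.
It has 3 species and 2 links.

2 links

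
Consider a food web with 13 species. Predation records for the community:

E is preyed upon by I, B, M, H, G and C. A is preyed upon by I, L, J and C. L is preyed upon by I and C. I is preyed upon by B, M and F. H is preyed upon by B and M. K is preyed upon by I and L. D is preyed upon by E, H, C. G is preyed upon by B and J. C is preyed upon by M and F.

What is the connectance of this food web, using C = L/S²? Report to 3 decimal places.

The web has S = 13 species and L = 26 feeding links.
C = L / S² = 26 / 169 = 0.1538 ≈ 0.154.

C = 0.154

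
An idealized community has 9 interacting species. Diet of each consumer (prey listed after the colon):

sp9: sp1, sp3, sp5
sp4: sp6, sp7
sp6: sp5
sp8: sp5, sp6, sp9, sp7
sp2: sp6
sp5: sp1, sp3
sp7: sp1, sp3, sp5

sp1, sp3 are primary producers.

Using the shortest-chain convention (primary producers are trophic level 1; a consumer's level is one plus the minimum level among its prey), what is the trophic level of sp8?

Trophic level 3

sp1 is a producer → level 1.
sp5 eats sp1 → level 2.
sp8 eats sp5 → level 3.
No prey of sp8 is below level 2, so 3 is the minimum.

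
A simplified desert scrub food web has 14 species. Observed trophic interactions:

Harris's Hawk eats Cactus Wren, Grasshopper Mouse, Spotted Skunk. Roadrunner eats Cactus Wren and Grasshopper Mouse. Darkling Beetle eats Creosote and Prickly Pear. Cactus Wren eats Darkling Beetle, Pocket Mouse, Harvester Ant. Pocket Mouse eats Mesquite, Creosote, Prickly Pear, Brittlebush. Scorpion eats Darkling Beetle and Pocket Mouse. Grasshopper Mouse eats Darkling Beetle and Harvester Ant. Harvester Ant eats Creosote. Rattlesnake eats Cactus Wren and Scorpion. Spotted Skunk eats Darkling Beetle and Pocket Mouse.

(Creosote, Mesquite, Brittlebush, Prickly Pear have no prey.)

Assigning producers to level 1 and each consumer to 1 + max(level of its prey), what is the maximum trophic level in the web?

4

Producers (level 1): Creosote, Mesquite, Brittlebush, Prickly Pear.
Creosote → Darkling Beetle → Grasshopper Mouse → Roadrunner gives Roadrunner level 4.
No species has a prey at level 4, so no species reaches level 5.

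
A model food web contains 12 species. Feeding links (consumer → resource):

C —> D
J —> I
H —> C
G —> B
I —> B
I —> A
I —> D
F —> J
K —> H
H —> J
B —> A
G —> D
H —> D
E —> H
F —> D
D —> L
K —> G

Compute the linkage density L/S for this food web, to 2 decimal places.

L/S = 1.42

There are L = 17 links among S = 12 species.
L/S = 17/12 = 1.4167 ≈ 1.42.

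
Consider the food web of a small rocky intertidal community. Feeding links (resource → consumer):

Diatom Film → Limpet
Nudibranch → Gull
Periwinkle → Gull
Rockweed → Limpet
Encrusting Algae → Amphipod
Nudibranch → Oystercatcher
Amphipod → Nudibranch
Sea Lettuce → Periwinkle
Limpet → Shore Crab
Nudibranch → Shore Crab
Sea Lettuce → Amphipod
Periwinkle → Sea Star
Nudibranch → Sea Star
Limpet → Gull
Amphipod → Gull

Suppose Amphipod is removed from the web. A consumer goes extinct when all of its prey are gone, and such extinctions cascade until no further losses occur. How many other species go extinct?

2

Remove Amphipod.
Round 1: Nudibranch (all prey gone) → extinct.
Round 2: Oystercatcher (all prey gone) → extinct.
No further losses. Total secondary extinctions: 2.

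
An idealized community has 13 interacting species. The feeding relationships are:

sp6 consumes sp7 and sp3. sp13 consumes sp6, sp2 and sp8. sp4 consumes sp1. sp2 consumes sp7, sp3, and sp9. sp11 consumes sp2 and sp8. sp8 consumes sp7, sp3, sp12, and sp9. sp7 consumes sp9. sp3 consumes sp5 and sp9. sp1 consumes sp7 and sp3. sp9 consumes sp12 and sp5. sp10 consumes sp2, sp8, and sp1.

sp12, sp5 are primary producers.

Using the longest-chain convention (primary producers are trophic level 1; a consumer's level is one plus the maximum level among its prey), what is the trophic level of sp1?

sp12 is a producer → level 1.
sp9 eats sp12 (level 1); other prey at levels: sp5 1 → level 2.
sp3 eats sp9 (level 2); other prey at levels: sp5 1 → level 3.
sp1 eats sp3 (level 3); other prey at levels: sp7 3 → level 4.

Trophic level 4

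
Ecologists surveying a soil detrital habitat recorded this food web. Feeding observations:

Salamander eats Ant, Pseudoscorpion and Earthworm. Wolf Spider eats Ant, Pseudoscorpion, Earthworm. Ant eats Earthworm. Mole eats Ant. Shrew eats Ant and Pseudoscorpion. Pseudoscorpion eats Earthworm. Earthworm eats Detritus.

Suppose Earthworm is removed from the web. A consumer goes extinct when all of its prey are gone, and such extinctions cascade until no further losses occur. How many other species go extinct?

6

Remove Earthworm.
Round 1: Ant (all prey gone), Pseudoscorpion (all prey gone) → extinct.
Round 2: Shrew (all prey gone), Wolf Spider (all prey gone), Mole (all prey gone), Salamander (all prey gone) → extinct.
No further losses. Total secondary extinctions: 6.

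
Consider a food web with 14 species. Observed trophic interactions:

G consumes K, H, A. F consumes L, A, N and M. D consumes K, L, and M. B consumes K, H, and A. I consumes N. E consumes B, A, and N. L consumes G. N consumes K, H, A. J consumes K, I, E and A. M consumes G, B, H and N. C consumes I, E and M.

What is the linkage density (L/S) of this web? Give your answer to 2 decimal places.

There are L = 32 links among S = 14 species.
L/S = 32/14 = 2.2857 ≈ 2.29.

L/S = 2.29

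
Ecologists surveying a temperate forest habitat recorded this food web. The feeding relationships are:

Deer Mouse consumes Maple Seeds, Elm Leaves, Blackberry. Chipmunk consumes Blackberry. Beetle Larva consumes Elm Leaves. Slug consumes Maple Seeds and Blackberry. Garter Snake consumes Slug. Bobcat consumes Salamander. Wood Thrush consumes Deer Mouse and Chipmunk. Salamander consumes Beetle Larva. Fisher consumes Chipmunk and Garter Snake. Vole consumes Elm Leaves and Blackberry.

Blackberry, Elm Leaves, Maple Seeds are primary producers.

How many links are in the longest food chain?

3 links

One longest chain: Blackberry → Slug → Garter Snake → Fisher.
It has 4 species and 3 links.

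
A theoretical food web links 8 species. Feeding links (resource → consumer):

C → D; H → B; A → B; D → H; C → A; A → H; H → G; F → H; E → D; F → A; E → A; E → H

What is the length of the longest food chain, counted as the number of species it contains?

One longest chain: E → D → H → G.
It has 4 species and 3 links.

4 species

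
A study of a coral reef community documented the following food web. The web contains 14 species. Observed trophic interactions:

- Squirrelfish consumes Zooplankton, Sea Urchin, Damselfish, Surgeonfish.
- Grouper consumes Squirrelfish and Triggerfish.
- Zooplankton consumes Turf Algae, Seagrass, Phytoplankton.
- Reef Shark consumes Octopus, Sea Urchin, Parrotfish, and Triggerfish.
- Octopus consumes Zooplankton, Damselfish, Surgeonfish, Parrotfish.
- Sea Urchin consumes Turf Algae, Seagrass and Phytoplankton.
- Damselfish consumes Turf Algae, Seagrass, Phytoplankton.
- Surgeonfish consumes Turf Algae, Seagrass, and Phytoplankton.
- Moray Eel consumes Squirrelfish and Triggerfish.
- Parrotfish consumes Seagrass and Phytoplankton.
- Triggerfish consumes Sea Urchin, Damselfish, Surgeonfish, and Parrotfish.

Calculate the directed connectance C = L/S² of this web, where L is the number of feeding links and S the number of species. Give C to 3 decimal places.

C = 0.173

The web has S = 14 species and L = 34 feeding links.
C = L / S² = 34 / 196 = 0.1735 ≈ 0.173.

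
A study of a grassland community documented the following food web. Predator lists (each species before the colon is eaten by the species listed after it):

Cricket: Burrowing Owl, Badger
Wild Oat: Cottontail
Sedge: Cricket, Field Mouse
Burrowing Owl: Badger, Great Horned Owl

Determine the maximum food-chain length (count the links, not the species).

3 links

One longest chain: Sedge → Cricket → Burrowing Owl → Badger.
It has 4 species and 3 links.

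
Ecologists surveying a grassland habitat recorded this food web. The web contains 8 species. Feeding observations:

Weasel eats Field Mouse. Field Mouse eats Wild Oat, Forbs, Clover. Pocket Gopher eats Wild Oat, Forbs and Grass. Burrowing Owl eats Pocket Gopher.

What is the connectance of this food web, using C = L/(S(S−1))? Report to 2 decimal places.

C = 0.14

The web has S = 8 species and L = 8 feeding links.
C = L / (S(S−1)) = 8 / 56 = 0.1429 ≈ 0.14.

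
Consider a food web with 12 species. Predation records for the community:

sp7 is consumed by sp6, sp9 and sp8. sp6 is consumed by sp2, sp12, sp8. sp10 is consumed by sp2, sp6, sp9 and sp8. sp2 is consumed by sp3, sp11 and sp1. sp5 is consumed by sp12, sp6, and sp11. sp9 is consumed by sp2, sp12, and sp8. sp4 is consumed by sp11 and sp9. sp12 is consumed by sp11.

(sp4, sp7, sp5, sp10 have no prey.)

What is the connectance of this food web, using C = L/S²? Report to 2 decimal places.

C = 0.15

The web has S = 12 species and L = 22 feeding links.
C = L / S² = 22 / 144 = 0.1528 ≈ 0.15.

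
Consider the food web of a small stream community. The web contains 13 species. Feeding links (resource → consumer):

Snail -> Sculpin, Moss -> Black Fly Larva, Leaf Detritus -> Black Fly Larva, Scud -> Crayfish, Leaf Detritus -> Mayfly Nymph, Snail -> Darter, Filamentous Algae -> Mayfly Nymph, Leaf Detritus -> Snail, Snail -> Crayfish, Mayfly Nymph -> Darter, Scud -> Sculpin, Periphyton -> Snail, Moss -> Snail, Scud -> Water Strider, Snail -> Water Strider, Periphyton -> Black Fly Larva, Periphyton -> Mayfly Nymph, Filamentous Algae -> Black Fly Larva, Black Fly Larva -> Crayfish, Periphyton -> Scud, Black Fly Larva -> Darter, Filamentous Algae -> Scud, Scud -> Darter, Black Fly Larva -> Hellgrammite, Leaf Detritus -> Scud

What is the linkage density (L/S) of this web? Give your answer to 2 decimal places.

There are L = 25 links among S = 13 species.
L/S = 25/13 = 1.9231 ≈ 1.92.

L/S = 1.92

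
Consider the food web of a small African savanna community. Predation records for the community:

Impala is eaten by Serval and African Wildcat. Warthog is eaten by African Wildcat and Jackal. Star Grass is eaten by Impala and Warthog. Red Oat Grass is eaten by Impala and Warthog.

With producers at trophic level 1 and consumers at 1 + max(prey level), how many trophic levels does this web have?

3

Producers (level 1): Star Grass, Red Oat Grass.
Star Grass → Warthog → Jackal gives Jackal level 3.
No species has a prey at level 3, so no species reaches level 4.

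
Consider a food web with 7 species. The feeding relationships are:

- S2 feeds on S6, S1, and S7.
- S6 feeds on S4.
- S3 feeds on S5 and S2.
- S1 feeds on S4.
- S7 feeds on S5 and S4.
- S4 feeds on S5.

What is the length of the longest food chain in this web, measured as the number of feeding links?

4 links

One longest chain: S5 → S4 → S1 → S2 → S3.
It has 5 species and 4 links.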